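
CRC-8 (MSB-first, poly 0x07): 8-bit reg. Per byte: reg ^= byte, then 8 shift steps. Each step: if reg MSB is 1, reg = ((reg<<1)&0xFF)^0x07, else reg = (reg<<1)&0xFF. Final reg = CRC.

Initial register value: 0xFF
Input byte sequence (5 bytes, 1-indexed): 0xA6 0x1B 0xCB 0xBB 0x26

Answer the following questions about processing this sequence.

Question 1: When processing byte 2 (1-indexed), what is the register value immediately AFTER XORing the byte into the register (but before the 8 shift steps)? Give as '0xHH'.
Register before byte 2: 0x88
Byte 2: 0x1B
0x88 XOR 0x1B = 0x93

Answer: 0x93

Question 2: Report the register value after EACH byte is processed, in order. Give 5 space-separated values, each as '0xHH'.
0x88 0xF0 0xA1 0x46 0x27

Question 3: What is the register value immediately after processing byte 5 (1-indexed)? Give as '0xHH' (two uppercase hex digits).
Answer: 0x27

Derivation:
After byte 1 (0xA6): reg=0x88
After byte 2 (0x1B): reg=0xF0
After byte 3 (0xCB): reg=0xA1
After byte 4 (0xBB): reg=0x46
After byte 5 (0x26): reg=0x27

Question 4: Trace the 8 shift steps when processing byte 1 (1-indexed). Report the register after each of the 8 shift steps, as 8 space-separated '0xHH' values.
Register before byte 1: 0xFF
After XOR with byte 0xA6: 0x59

Answer: 0xB2 0x63 0xC6 0x8B 0x11 0x22 0x44 0x88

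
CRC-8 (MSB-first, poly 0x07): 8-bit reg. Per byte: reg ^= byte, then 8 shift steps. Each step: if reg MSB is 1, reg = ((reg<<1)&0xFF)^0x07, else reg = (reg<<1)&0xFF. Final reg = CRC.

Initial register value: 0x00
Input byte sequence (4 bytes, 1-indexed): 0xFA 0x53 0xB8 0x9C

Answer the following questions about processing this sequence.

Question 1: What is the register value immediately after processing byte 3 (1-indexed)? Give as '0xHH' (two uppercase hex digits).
Answer: 0xF9

Derivation:
After byte 1 (0xFA): reg=0xE8
After byte 2 (0x53): reg=0x28
After byte 3 (0xB8): reg=0xF9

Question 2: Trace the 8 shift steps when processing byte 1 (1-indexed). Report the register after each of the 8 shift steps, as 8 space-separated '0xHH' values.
Register before byte 1: 0x00
After XOR with byte 0xFA: 0xFA

Answer: 0xF3 0xE1 0xC5 0x8D 0x1D 0x3A 0x74 0xE8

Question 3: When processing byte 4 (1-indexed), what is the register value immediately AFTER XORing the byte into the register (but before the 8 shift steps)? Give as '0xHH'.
Answer: 0x65

Derivation:
Register before byte 4: 0xF9
Byte 4: 0x9C
0xF9 XOR 0x9C = 0x65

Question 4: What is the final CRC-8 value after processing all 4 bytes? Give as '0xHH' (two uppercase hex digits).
After byte 1 (0xFA): reg=0xE8
After byte 2 (0x53): reg=0x28
After byte 3 (0xB8): reg=0xF9
After byte 4 (0x9C): reg=0x3C

Answer: 0x3C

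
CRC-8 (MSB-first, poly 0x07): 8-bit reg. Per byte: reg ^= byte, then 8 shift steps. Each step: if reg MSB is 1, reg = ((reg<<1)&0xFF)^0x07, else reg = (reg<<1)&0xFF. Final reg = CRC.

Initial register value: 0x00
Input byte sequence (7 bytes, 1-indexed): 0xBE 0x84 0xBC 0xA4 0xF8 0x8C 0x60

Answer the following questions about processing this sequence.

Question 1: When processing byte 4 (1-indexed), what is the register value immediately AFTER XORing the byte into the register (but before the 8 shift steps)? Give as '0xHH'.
Answer: 0xBD

Derivation:
Register before byte 4: 0x19
Byte 4: 0xA4
0x19 XOR 0xA4 = 0xBD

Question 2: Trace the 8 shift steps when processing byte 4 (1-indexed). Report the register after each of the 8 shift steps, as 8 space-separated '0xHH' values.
After byte 1 (0xBE): reg=0x33
After byte 2 (0x84): reg=0x0C
After byte 3 (0xBC): reg=0x19
Register before byte 4: 0x19
After XOR with byte 0xA4: 0xBD

Answer: 0x7D 0xFA 0xF3 0xE1 0xC5 0x8D 0x1D 0x3A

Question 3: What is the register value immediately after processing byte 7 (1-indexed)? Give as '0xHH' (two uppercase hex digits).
Answer: 0x36

Derivation:
After byte 1 (0xBE): reg=0x33
After byte 2 (0x84): reg=0x0C
After byte 3 (0xBC): reg=0x19
After byte 4 (0xA4): reg=0x3A
After byte 5 (0xF8): reg=0x40
After byte 6 (0x8C): reg=0x6A
After byte 7 (0x60): reg=0x36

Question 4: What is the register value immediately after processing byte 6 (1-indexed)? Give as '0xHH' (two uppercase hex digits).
Answer: 0x6A

Derivation:
After byte 1 (0xBE): reg=0x33
After byte 2 (0x84): reg=0x0C
After byte 3 (0xBC): reg=0x19
After byte 4 (0xA4): reg=0x3A
After byte 5 (0xF8): reg=0x40
After byte 6 (0x8C): reg=0x6A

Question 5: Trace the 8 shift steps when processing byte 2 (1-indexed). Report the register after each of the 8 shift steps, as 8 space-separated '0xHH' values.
After byte 1 (0xBE): reg=0x33
Register before byte 2: 0x33
After XOR with byte 0x84: 0xB7

Answer: 0x69 0xD2 0xA3 0x41 0x82 0x03 0x06 0x0C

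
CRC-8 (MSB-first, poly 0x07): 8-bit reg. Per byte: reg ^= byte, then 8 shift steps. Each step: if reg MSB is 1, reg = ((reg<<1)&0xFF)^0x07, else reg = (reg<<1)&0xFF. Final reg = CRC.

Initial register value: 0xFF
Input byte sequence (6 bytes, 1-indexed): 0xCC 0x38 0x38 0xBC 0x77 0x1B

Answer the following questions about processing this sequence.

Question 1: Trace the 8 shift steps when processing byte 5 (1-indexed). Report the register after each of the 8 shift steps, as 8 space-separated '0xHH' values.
Answer: 0x70 0xE0 0xC7 0x89 0x15 0x2A 0x54 0xA8

Derivation:
After byte 1 (0xCC): reg=0x99
After byte 2 (0x38): reg=0x6E
After byte 3 (0x38): reg=0xA5
After byte 4 (0xBC): reg=0x4F
Register before byte 5: 0x4F
After XOR with byte 0x77: 0x38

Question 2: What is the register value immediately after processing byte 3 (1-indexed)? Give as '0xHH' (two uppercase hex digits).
After byte 1 (0xCC): reg=0x99
After byte 2 (0x38): reg=0x6E
After byte 3 (0x38): reg=0xA5

Answer: 0xA5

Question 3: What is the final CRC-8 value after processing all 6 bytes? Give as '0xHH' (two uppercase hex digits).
Answer: 0x10

Derivation:
After byte 1 (0xCC): reg=0x99
After byte 2 (0x38): reg=0x6E
After byte 3 (0x38): reg=0xA5
After byte 4 (0xBC): reg=0x4F
After byte 5 (0x77): reg=0xA8
After byte 6 (0x1B): reg=0x10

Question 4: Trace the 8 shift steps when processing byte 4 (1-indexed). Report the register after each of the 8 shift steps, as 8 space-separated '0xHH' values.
After byte 1 (0xCC): reg=0x99
After byte 2 (0x38): reg=0x6E
After byte 3 (0x38): reg=0xA5
Register before byte 4: 0xA5
After XOR with byte 0xBC: 0x19

Answer: 0x32 0x64 0xC8 0x97 0x29 0x52 0xA4 0x4F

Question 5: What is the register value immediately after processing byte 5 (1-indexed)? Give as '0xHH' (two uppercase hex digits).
After byte 1 (0xCC): reg=0x99
After byte 2 (0x38): reg=0x6E
After byte 3 (0x38): reg=0xA5
After byte 4 (0xBC): reg=0x4F
After byte 5 (0x77): reg=0xA8

Answer: 0xA8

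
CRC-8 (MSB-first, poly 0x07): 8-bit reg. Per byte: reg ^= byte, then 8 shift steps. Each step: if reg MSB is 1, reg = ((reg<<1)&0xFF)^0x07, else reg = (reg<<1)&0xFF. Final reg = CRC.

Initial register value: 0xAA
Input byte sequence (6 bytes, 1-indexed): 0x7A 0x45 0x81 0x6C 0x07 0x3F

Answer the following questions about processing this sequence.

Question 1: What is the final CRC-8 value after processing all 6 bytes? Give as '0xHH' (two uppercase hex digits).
After byte 1 (0x7A): reg=0x3E
After byte 2 (0x45): reg=0x66
After byte 3 (0x81): reg=0xBB
After byte 4 (0x6C): reg=0x2B
After byte 5 (0x07): reg=0xC4
After byte 6 (0x3F): reg=0xEF

Answer: 0xEF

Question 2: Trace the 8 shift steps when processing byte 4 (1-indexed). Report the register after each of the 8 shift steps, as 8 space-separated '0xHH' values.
After byte 1 (0x7A): reg=0x3E
After byte 2 (0x45): reg=0x66
After byte 3 (0x81): reg=0xBB
Register before byte 4: 0xBB
After XOR with byte 0x6C: 0xD7

Answer: 0xA9 0x55 0xAA 0x53 0xA6 0x4B 0x96 0x2B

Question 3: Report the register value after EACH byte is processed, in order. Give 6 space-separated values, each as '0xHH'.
0x3E 0x66 0xBB 0x2B 0xC4 0xEF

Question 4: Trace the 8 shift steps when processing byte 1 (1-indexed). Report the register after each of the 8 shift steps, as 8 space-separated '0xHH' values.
Answer: 0xA7 0x49 0x92 0x23 0x46 0x8C 0x1F 0x3E

Derivation:
Register before byte 1: 0xAA
After XOR with byte 0x7A: 0xD0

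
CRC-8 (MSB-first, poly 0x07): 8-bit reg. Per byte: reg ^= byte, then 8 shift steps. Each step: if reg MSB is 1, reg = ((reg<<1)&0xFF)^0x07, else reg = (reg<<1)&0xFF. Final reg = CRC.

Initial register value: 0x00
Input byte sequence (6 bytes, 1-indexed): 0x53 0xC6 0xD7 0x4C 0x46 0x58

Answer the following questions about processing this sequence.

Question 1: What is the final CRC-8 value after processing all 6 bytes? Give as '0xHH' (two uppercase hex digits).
Answer: 0xFE

Derivation:
After byte 1 (0x53): reg=0xBE
After byte 2 (0xC6): reg=0x6F
After byte 3 (0xD7): reg=0x21
After byte 4 (0x4C): reg=0x04
After byte 5 (0x46): reg=0xC9
After byte 6 (0x58): reg=0xFE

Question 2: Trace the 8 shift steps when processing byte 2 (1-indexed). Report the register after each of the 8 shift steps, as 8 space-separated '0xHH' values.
Answer: 0xF0 0xE7 0xC9 0x95 0x2D 0x5A 0xB4 0x6F

Derivation:
After byte 1 (0x53): reg=0xBE
Register before byte 2: 0xBE
After XOR with byte 0xC6: 0x78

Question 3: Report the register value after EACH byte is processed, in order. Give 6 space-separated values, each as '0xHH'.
0xBE 0x6F 0x21 0x04 0xC9 0xFE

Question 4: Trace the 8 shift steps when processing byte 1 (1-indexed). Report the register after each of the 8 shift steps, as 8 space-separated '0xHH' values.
Answer: 0xA6 0x4B 0x96 0x2B 0x56 0xAC 0x5F 0xBE

Derivation:
Register before byte 1: 0x00
After XOR with byte 0x53: 0x53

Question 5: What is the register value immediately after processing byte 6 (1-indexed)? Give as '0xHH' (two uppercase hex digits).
After byte 1 (0x53): reg=0xBE
After byte 2 (0xC6): reg=0x6F
After byte 3 (0xD7): reg=0x21
After byte 4 (0x4C): reg=0x04
After byte 5 (0x46): reg=0xC9
After byte 6 (0x58): reg=0xFE

Answer: 0xFE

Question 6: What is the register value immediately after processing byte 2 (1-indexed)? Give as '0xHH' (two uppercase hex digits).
After byte 1 (0x53): reg=0xBE
After byte 2 (0xC6): reg=0x6F

Answer: 0x6F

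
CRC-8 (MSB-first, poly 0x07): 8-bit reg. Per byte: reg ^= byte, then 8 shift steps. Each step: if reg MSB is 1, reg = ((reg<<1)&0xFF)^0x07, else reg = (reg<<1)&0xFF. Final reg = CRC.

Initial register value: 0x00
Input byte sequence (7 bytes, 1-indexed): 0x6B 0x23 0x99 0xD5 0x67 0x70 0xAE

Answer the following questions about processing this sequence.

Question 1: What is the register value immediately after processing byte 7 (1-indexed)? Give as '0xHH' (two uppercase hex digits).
Answer: 0x47

Derivation:
After byte 1 (0x6B): reg=0x16
After byte 2 (0x23): reg=0x8B
After byte 3 (0x99): reg=0x7E
After byte 4 (0xD5): reg=0x58
After byte 5 (0x67): reg=0xBD
After byte 6 (0x70): reg=0x6D
After byte 7 (0xAE): reg=0x47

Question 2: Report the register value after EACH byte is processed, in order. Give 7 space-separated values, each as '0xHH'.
0x16 0x8B 0x7E 0x58 0xBD 0x6D 0x47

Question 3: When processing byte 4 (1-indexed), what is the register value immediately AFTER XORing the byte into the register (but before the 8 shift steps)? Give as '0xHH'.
Answer: 0xAB

Derivation:
Register before byte 4: 0x7E
Byte 4: 0xD5
0x7E XOR 0xD5 = 0xAB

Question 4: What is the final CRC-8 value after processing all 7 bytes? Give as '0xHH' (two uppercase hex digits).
Answer: 0x47

Derivation:
After byte 1 (0x6B): reg=0x16
After byte 2 (0x23): reg=0x8B
After byte 3 (0x99): reg=0x7E
After byte 4 (0xD5): reg=0x58
After byte 5 (0x67): reg=0xBD
After byte 6 (0x70): reg=0x6D
After byte 7 (0xAE): reg=0x47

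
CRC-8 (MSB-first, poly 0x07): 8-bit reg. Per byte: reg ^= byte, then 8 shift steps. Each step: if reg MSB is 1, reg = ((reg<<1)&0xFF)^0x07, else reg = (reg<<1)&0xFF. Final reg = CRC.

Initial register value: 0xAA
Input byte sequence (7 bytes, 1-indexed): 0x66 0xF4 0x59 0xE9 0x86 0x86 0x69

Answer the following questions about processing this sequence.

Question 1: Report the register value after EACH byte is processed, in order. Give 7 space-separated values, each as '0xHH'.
0x6A 0xD3 0xBF 0xA5 0xE9 0x0A 0x2E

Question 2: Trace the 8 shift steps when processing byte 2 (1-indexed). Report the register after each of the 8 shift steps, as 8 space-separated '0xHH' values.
Answer: 0x3B 0x76 0xEC 0xDF 0xB9 0x75 0xEA 0xD3

Derivation:
After byte 1 (0x66): reg=0x6A
Register before byte 2: 0x6A
After XOR with byte 0xF4: 0x9E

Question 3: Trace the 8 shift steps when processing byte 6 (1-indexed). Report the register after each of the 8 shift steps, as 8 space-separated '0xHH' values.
After byte 1 (0x66): reg=0x6A
After byte 2 (0xF4): reg=0xD3
After byte 3 (0x59): reg=0xBF
After byte 4 (0xE9): reg=0xA5
After byte 5 (0x86): reg=0xE9
Register before byte 6: 0xE9
After XOR with byte 0x86: 0x6F

Answer: 0xDE 0xBB 0x71 0xE2 0xC3 0x81 0x05 0x0A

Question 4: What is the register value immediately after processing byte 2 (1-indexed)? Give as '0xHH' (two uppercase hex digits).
After byte 1 (0x66): reg=0x6A
After byte 2 (0xF4): reg=0xD3

Answer: 0xD3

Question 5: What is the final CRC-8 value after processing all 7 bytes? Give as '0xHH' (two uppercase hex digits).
Answer: 0x2E

Derivation:
After byte 1 (0x66): reg=0x6A
After byte 2 (0xF4): reg=0xD3
After byte 3 (0x59): reg=0xBF
After byte 4 (0xE9): reg=0xA5
After byte 5 (0x86): reg=0xE9
After byte 6 (0x86): reg=0x0A
After byte 7 (0x69): reg=0x2E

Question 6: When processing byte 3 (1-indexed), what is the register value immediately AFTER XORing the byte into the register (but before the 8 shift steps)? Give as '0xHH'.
Register before byte 3: 0xD3
Byte 3: 0x59
0xD3 XOR 0x59 = 0x8A

Answer: 0x8A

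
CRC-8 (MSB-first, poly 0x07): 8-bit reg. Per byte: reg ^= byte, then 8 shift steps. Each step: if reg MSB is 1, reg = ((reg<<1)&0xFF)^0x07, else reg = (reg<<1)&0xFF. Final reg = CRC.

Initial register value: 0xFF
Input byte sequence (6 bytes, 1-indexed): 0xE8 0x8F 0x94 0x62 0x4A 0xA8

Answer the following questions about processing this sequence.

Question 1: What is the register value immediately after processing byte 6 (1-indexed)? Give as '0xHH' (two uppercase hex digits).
After byte 1 (0xE8): reg=0x65
After byte 2 (0x8F): reg=0x98
After byte 3 (0x94): reg=0x24
After byte 4 (0x62): reg=0xD5
After byte 5 (0x4A): reg=0xD4
After byte 6 (0xA8): reg=0x73

Answer: 0x73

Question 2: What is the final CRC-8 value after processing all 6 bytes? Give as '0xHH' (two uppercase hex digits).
After byte 1 (0xE8): reg=0x65
After byte 2 (0x8F): reg=0x98
After byte 3 (0x94): reg=0x24
After byte 4 (0x62): reg=0xD5
After byte 5 (0x4A): reg=0xD4
After byte 6 (0xA8): reg=0x73

Answer: 0x73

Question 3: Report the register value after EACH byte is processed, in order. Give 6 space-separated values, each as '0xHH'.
0x65 0x98 0x24 0xD5 0xD4 0x73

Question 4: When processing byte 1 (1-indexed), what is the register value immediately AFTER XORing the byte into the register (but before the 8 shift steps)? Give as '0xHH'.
Answer: 0x17

Derivation:
Register before byte 1: 0xFF
Byte 1: 0xE8
0xFF XOR 0xE8 = 0x17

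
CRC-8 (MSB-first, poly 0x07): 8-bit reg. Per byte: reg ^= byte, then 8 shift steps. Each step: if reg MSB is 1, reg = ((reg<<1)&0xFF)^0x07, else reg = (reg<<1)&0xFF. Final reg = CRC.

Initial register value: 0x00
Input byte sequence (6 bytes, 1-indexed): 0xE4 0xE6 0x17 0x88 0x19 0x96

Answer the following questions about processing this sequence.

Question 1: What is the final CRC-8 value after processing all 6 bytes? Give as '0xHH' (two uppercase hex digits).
Answer: 0x2B

Derivation:
After byte 1 (0xE4): reg=0xB2
After byte 2 (0xE6): reg=0xAB
After byte 3 (0x17): reg=0x3D
After byte 4 (0x88): reg=0x02
After byte 5 (0x19): reg=0x41
After byte 6 (0x96): reg=0x2B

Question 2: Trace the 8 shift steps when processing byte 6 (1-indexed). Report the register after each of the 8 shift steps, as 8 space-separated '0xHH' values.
Answer: 0xA9 0x55 0xAA 0x53 0xA6 0x4B 0x96 0x2B

Derivation:
After byte 1 (0xE4): reg=0xB2
After byte 2 (0xE6): reg=0xAB
After byte 3 (0x17): reg=0x3D
After byte 4 (0x88): reg=0x02
After byte 5 (0x19): reg=0x41
Register before byte 6: 0x41
After XOR with byte 0x96: 0xD7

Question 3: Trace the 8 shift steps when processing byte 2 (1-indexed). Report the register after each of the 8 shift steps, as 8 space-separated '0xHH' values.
Answer: 0xA8 0x57 0xAE 0x5B 0xB6 0x6B 0xD6 0xAB

Derivation:
After byte 1 (0xE4): reg=0xB2
Register before byte 2: 0xB2
After XOR with byte 0xE6: 0x54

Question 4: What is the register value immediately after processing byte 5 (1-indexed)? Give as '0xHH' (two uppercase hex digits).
After byte 1 (0xE4): reg=0xB2
After byte 2 (0xE6): reg=0xAB
After byte 3 (0x17): reg=0x3D
After byte 4 (0x88): reg=0x02
After byte 5 (0x19): reg=0x41

Answer: 0x41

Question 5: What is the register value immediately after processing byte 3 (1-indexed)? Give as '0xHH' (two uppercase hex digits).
Answer: 0x3D

Derivation:
After byte 1 (0xE4): reg=0xB2
After byte 2 (0xE6): reg=0xAB
After byte 3 (0x17): reg=0x3D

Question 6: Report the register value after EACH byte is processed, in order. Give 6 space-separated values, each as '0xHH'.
0xB2 0xAB 0x3D 0x02 0x41 0x2B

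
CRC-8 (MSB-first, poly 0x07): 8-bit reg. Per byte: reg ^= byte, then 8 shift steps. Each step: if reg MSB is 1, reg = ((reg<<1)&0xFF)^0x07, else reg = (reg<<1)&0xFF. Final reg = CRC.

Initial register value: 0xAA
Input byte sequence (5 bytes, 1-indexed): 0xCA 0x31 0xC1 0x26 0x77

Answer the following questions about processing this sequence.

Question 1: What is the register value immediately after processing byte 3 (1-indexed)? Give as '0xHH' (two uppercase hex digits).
After byte 1 (0xCA): reg=0x27
After byte 2 (0x31): reg=0x62
After byte 3 (0xC1): reg=0x60

Answer: 0x60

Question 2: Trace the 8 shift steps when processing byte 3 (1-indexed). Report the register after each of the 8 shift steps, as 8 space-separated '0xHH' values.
After byte 1 (0xCA): reg=0x27
After byte 2 (0x31): reg=0x62
Register before byte 3: 0x62
After XOR with byte 0xC1: 0xA3

Answer: 0x41 0x82 0x03 0x06 0x0C 0x18 0x30 0x60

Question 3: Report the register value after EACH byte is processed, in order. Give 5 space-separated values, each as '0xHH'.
0x27 0x62 0x60 0xD5 0x67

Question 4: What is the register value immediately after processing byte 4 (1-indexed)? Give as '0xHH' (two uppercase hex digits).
Answer: 0xD5

Derivation:
After byte 1 (0xCA): reg=0x27
After byte 2 (0x31): reg=0x62
After byte 3 (0xC1): reg=0x60
After byte 4 (0x26): reg=0xD5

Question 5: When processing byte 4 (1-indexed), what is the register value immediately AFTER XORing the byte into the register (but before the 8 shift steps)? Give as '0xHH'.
Answer: 0x46

Derivation:
Register before byte 4: 0x60
Byte 4: 0x26
0x60 XOR 0x26 = 0x46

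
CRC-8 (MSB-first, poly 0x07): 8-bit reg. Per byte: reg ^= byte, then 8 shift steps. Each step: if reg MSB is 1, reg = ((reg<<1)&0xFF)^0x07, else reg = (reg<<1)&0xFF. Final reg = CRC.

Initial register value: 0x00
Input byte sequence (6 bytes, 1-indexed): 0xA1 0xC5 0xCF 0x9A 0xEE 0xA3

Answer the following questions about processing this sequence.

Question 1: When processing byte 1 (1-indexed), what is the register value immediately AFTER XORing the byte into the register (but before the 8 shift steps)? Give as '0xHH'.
Register before byte 1: 0x00
Byte 1: 0xA1
0x00 XOR 0xA1 = 0xA1

Answer: 0xA1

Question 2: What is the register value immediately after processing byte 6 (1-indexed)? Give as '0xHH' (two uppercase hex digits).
Answer: 0xEF

Derivation:
After byte 1 (0xA1): reg=0x6E
After byte 2 (0xC5): reg=0x58
After byte 3 (0xCF): reg=0xEC
After byte 4 (0x9A): reg=0x45
After byte 5 (0xEE): reg=0x58
After byte 6 (0xA3): reg=0xEF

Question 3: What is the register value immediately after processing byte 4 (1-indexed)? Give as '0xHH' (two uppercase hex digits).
Answer: 0x45

Derivation:
After byte 1 (0xA1): reg=0x6E
After byte 2 (0xC5): reg=0x58
After byte 3 (0xCF): reg=0xEC
After byte 4 (0x9A): reg=0x45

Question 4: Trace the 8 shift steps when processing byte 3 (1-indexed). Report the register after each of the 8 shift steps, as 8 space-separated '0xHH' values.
Answer: 0x29 0x52 0xA4 0x4F 0x9E 0x3B 0x76 0xEC

Derivation:
After byte 1 (0xA1): reg=0x6E
After byte 2 (0xC5): reg=0x58
Register before byte 3: 0x58
After XOR with byte 0xCF: 0x97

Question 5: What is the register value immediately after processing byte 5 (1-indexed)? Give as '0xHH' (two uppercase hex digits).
After byte 1 (0xA1): reg=0x6E
After byte 2 (0xC5): reg=0x58
After byte 3 (0xCF): reg=0xEC
After byte 4 (0x9A): reg=0x45
After byte 5 (0xEE): reg=0x58

Answer: 0x58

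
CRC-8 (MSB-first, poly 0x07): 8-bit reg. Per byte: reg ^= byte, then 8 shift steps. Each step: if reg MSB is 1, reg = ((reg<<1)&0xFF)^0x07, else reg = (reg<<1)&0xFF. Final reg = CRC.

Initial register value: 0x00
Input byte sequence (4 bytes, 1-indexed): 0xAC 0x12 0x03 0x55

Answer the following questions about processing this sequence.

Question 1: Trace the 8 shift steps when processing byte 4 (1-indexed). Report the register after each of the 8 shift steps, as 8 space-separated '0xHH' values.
After byte 1 (0xAC): reg=0x4D
After byte 2 (0x12): reg=0x9A
After byte 3 (0x03): reg=0xC6
Register before byte 4: 0xC6
After XOR with byte 0x55: 0x93

Answer: 0x21 0x42 0x84 0x0F 0x1E 0x3C 0x78 0xF0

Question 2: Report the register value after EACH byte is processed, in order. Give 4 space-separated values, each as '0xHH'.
0x4D 0x9A 0xC6 0xF0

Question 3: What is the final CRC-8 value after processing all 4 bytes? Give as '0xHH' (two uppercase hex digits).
Answer: 0xF0

Derivation:
After byte 1 (0xAC): reg=0x4D
After byte 2 (0x12): reg=0x9A
After byte 3 (0x03): reg=0xC6
After byte 4 (0x55): reg=0xF0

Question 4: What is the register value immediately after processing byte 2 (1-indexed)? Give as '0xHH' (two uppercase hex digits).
After byte 1 (0xAC): reg=0x4D
After byte 2 (0x12): reg=0x9A

Answer: 0x9A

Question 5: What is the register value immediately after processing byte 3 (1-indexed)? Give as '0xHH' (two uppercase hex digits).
After byte 1 (0xAC): reg=0x4D
After byte 2 (0x12): reg=0x9A
After byte 3 (0x03): reg=0xC6

Answer: 0xC6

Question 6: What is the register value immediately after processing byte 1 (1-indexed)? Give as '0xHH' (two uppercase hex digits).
Answer: 0x4D

Derivation:
After byte 1 (0xAC): reg=0x4D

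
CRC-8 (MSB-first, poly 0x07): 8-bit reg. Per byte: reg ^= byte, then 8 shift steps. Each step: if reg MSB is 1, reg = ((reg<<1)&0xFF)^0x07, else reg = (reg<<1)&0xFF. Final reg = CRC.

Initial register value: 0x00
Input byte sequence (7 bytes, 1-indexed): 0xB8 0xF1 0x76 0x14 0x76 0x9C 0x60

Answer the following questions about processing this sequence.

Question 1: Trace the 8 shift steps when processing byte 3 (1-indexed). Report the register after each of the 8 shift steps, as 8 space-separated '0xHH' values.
After byte 1 (0xB8): reg=0x21
After byte 2 (0xF1): reg=0x3E
Register before byte 3: 0x3E
After XOR with byte 0x76: 0x48

Answer: 0x90 0x27 0x4E 0x9C 0x3F 0x7E 0xFC 0xFF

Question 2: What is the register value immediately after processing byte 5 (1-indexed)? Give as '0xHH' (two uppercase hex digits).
After byte 1 (0xB8): reg=0x21
After byte 2 (0xF1): reg=0x3E
After byte 3 (0x76): reg=0xFF
After byte 4 (0x14): reg=0x9F
After byte 5 (0x76): reg=0x91

Answer: 0x91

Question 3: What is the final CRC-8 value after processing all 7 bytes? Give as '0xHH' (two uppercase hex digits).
After byte 1 (0xB8): reg=0x21
After byte 2 (0xF1): reg=0x3E
After byte 3 (0x76): reg=0xFF
After byte 4 (0x14): reg=0x9F
After byte 5 (0x76): reg=0x91
After byte 6 (0x9C): reg=0x23
After byte 7 (0x60): reg=0xCE

Answer: 0xCE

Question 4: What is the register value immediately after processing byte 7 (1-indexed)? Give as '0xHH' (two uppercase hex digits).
After byte 1 (0xB8): reg=0x21
After byte 2 (0xF1): reg=0x3E
After byte 3 (0x76): reg=0xFF
After byte 4 (0x14): reg=0x9F
After byte 5 (0x76): reg=0x91
After byte 6 (0x9C): reg=0x23
After byte 7 (0x60): reg=0xCE

Answer: 0xCE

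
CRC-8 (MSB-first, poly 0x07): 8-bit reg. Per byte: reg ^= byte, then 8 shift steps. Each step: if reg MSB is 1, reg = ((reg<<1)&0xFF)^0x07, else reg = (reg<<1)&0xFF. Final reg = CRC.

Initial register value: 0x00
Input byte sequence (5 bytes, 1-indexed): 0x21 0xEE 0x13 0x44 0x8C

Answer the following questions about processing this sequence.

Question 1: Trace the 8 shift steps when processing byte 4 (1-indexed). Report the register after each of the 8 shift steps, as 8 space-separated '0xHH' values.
After byte 1 (0x21): reg=0xE7
After byte 2 (0xEE): reg=0x3F
After byte 3 (0x13): reg=0xC4
Register before byte 4: 0xC4
After XOR with byte 0x44: 0x80

Answer: 0x07 0x0E 0x1C 0x38 0x70 0xE0 0xC7 0x89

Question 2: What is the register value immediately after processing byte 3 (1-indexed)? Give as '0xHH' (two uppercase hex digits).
Answer: 0xC4

Derivation:
After byte 1 (0x21): reg=0xE7
After byte 2 (0xEE): reg=0x3F
After byte 3 (0x13): reg=0xC4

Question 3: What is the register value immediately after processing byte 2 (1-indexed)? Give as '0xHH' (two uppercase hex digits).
Answer: 0x3F

Derivation:
After byte 1 (0x21): reg=0xE7
After byte 2 (0xEE): reg=0x3F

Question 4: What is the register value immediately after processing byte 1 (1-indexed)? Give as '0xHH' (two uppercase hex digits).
After byte 1 (0x21): reg=0xE7

Answer: 0xE7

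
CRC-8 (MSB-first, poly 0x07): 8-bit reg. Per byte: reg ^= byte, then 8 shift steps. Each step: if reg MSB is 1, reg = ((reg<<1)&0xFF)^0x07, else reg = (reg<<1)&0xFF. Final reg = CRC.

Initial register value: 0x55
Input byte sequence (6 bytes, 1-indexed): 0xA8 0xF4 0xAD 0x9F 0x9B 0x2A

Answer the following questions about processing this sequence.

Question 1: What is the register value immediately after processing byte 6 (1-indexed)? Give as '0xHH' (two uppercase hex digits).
Answer: 0x34

Derivation:
After byte 1 (0xA8): reg=0xFD
After byte 2 (0xF4): reg=0x3F
After byte 3 (0xAD): reg=0xF7
After byte 4 (0x9F): reg=0x1F
After byte 5 (0x9B): reg=0x95
After byte 6 (0x2A): reg=0x34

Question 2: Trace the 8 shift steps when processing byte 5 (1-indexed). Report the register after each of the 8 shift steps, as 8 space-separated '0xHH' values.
Answer: 0x0F 0x1E 0x3C 0x78 0xF0 0xE7 0xC9 0x95

Derivation:
After byte 1 (0xA8): reg=0xFD
After byte 2 (0xF4): reg=0x3F
After byte 3 (0xAD): reg=0xF7
After byte 4 (0x9F): reg=0x1F
Register before byte 5: 0x1F
After XOR with byte 0x9B: 0x84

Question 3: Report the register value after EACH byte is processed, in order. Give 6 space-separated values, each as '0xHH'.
0xFD 0x3F 0xF7 0x1F 0x95 0x34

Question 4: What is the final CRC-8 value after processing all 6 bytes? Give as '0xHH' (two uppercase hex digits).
Answer: 0x34

Derivation:
After byte 1 (0xA8): reg=0xFD
After byte 2 (0xF4): reg=0x3F
After byte 3 (0xAD): reg=0xF7
After byte 4 (0x9F): reg=0x1F
After byte 5 (0x9B): reg=0x95
After byte 6 (0x2A): reg=0x34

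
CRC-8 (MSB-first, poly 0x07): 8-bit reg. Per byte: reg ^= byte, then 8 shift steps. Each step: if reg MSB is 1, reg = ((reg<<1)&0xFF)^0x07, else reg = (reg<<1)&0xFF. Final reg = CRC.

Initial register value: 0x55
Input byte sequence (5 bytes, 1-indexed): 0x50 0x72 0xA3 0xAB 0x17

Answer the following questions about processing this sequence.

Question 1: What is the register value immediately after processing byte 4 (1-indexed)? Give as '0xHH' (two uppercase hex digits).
After byte 1 (0x50): reg=0x1B
After byte 2 (0x72): reg=0x18
After byte 3 (0xA3): reg=0x28
After byte 4 (0xAB): reg=0x80

Answer: 0x80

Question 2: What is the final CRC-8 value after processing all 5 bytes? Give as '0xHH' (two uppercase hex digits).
After byte 1 (0x50): reg=0x1B
After byte 2 (0x72): reg=0x18
After byte 3 (0xA3): reg=0x28
After byte 4 (0xAB): reg=0x80
After byte 5 (0x17): reg=0xEC

Answer: 0xEC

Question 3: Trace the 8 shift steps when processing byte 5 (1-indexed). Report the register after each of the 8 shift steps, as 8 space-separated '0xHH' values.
After byte 1 (0x50): reg=0x1B
After byte 2 (0x72): reg=0x18
After byte 3 (0xA3): reg=0x28
After byte 4 (0xAB): reg=0x80
Register before byte 5: 0x80
After XOR with byte 0x17: 0x97

Answer: 0x29 0x52 0xA4 0x4F 0x9E 0x3B 0x76 0xEC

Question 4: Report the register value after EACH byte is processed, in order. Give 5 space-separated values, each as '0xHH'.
0x1B 0x18 0x28 0x80 0xEC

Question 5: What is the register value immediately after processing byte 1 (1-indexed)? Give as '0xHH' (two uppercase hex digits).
After byte 1 (0x50): reg=0x1B

Answer: 0x1B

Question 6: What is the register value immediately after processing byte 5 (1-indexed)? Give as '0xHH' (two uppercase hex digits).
After byte 1 (0x50): reg=0x1B
After byte 2 (0x72): reg=0x18
After byte 3 (0xA3): reg=0x28
After byte 4 (0xAB): reg=0x80
After byte 5 (0x17): reg=0xEC

Answer: 0xEC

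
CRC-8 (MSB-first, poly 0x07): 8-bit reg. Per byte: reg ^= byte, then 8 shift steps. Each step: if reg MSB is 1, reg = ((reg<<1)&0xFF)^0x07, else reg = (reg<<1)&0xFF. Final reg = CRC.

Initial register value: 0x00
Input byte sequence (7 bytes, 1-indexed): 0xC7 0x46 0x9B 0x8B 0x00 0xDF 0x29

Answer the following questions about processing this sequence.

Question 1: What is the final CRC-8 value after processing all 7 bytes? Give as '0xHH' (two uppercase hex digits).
Answer: 0x5B

Derivation:
After byte 1 (0xC7): reg=0x5B
After byte 2 (0x46): reg=0x53
After byte 3 (0x9B): reg=0x76
After byte 4 (0x8B): reg=0xFD
After byte 5 (0x00): reg=0xFD
After byte 6 (0xDF): reg=0xEE
After byte 7 (0x29): reg=0x5B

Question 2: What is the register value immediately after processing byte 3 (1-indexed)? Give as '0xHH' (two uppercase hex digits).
After byte 1 (0xC7): reg=0x5B
After byte 2 (0x46): reg=0x53
After byte 3 (0x9B): reg=0x76

Answer: 0x76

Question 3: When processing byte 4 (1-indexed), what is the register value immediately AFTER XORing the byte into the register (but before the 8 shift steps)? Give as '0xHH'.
Register before byte 4: 0x76
Byte 4: 0x8B
0x76 XOR 0x8B = 0xFD

Answer: 0xFD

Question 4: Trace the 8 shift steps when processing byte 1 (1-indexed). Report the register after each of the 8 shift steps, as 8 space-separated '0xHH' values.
Register before byte 1: 0x00
After XOR with byte 0xC7: 0xC7

Answer: 0x89 0x15 0x2A 0x54 0xA8 0x57 0xAE 0x5B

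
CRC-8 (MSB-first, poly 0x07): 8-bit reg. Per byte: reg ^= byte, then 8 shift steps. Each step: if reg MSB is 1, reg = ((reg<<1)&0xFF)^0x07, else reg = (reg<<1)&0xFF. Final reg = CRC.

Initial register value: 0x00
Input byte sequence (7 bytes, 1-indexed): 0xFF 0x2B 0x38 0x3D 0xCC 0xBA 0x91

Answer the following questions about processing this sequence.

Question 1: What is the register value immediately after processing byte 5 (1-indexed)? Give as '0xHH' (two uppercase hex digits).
After byte 1 (0xFF): reg=0xF3
After byte 2 (0x2B): reg=0x06
After byte 3 (0x38): reg=0xBA
After byte 4 (0x3D): reg=0x9C
After byte 5 (0xCC): reg=0xB7

Answer: 0xB7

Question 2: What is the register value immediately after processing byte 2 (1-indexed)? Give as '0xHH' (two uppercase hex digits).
Answer: 0x06

Derivation:
After byte 1 (0xFF): reg=0xF3
After byte 2 (0x2B): reg=0x06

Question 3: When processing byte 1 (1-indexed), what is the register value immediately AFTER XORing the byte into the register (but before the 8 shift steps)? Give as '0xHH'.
Register before byte 1: 0x00
Byte 1: 0xFF
0x00 XOR 0xFF = 0xFF

Answer: 0xFF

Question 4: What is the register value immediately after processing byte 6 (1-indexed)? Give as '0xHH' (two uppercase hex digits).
Answer: 0x23

Derivation:
After byte 1 (0xFF): reg=0xF3
After byte 2 (0x2B): reg=0x06
After byte 3 (0x38): reg=0xBA
After byte 4 (0x3D): reg=0x9C
After byte 5 (0xCC): reg=0xB7
After byte 6 (0xBA): reg=0x23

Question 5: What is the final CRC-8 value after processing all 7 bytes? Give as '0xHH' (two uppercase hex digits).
Answer: 0x17

Derivation:
After byte 1 (0xFF): reg=0xF3
After byte 2 (0x2B): reg=0x06
After byte 3 (0x38): reg=0xBA
After byte 4 (0x3D): reg=0x9C
After byte 5 (0xCC): reg=0xB7
After byte 6 (0xBA): reg=0x23
After byte 7 (0x91): reg=0x17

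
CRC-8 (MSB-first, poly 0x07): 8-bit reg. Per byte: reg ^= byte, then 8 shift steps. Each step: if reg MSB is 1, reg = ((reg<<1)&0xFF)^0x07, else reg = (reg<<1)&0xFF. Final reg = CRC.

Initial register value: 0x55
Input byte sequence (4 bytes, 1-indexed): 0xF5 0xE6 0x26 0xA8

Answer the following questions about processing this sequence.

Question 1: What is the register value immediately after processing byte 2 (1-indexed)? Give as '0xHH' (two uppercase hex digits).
After byte 1 (0xF5): reg=0x69
After byte 2 (0xE6): reg=0xA4

Answer: 0xA4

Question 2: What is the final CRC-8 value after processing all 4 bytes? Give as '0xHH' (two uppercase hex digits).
After byte 1 (0xF5): reg=0x69
After byte 2 (0xE6): reg=0xA4
After byte 3 (0x26): reg=0x87
After byte 4 (0xA8): reg=0xCD

Answer: 0xCD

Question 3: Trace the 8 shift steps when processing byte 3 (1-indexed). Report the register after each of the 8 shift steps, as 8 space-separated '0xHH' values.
Answer: 0x03 0x06 0x0C 0x18 0x30 0x60 0xC0 0x87

Derivation:
After byte 1 (0xF5): reg=0x69
After byte 2 (0xE6): reg=0xA4
Register before byte 3: 0xA4
After XOR with byte 0x26: 0x82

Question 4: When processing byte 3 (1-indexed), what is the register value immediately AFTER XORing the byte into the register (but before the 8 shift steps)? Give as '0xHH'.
Answer: 0x82

Derivation:
Register before byte 3: 0xA4
Byte 3: 0x26
0xA4 XOR 0x26 = 0x82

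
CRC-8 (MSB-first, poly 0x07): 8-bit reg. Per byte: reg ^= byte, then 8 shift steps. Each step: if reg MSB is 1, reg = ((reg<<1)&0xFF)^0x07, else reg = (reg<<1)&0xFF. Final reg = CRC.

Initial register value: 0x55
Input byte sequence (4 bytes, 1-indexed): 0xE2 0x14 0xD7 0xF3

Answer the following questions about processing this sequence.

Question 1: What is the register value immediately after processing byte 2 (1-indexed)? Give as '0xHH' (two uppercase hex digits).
After byte 1 (0xE2): reg=0x0C
After byte 2 (0x14): reg=0x48

Answer: 0x48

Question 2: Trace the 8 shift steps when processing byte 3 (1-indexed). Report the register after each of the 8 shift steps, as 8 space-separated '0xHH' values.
Answer: 0x39 0x72 0xE4 0xCF 0x99 0x35 0x6A 0xD4

Derivation:
After byte 1 (0xE2): reg=0x0C
After byte 2 (0x14): reg=0x48
Register before byte 3: 0x48
After XOR with byte 0xD7: 0x9F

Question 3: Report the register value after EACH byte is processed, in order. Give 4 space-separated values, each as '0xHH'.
0x0C 0x48 0xD4 0xF5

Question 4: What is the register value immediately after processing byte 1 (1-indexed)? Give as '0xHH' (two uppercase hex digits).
Answer: 0x0C

Derivation:
After byte 1 (0xE2): reg=0x0C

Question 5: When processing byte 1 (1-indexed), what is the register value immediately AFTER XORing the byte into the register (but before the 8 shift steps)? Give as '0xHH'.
Answer: 0xB7

Derivation:
Register before byte 1: 0x55
Byte 1: 0xE2
0x55 XOR 0xE2 = 0xB7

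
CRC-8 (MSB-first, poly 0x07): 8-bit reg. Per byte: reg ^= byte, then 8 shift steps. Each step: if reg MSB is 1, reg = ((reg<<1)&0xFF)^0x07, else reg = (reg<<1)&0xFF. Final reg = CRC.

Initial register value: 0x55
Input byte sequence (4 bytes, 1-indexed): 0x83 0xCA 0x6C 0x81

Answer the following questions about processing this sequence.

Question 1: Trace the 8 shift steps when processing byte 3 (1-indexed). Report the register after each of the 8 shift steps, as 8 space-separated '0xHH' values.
Answer: 0xA7 0x49 0x92 0x23 0x46 0x8C 0x1F 0x3E

Derivation:
After byte 1 (0x83): reg=0x2C
After byte 2 (0xCA): reg=0xBC
Register before byte 3: 0xBC
After XOR with byte 0x6C: 0xD0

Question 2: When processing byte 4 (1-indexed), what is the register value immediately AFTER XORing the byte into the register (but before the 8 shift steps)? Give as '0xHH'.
Register before byte 4: 0x3E
Byte 4: 0x81
0x3E XOR 0x81 = 0xBF

Answer: 0xBF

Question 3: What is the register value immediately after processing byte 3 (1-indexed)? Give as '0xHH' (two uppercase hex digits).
Answer: 0x3E

Derivation:
After byte 1 (0x83): reg=0x2C
After byte 2 (0xCA): reg=0xBC
After byte 3 (0x6C): reg=0x3E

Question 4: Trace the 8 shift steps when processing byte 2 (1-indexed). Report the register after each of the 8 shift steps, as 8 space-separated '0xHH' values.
After byte 1 (0x83): reg=0x2C
Register before byte 2: 0x2C
After XOR with byte 0xCA: 0xE6

Answer: 0xCB 0x91 0x25 0x4A 0x94 0x2F 0x5E 0xBC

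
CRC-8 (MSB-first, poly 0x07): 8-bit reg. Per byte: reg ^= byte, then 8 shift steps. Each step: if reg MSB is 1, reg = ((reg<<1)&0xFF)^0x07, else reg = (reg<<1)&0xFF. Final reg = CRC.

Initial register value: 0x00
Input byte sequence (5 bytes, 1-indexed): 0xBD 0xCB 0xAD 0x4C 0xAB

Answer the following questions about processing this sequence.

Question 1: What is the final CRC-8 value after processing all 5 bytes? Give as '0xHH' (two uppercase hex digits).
Answer: 0x33

Derivation:
After byte 1 (0xBD): reg=0x3A
After byte 2 (0xCB): reg=0xD9
After byte 3 (0xAD): reg=0x4B
After byte 4 (0x4C): reg=0x15
After byte 5 (0xAB): reg=0x33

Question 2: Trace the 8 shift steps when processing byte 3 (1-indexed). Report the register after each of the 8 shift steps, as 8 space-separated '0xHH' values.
After byte 1 (0xBD): reg=0x3A
After byte 2 (0xCB): reg=0xD9
Register before byte 3: 0xD9
After XOR with byte 0xAD: 0x74

Answer: 0xE8 0xD7 0xA9 0x55 0xAA 0x53 0xA6 0x4B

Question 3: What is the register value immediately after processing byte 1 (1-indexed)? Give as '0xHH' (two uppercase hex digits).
Answer: 0x3A

Derivation:
After byte 1 (0xBD): reg=0x3A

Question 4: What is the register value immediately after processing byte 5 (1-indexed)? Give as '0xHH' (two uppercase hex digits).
After byte 1 (0xBD): reg=0x3A
After byte 2 (0xCB): reg=0xD9
After byte 3 (0xAD): reg=0x4B
After byte 4 (0x4C): reg=0x15
After byte 5 (0xAB): reg=0x33

Answer: 0x33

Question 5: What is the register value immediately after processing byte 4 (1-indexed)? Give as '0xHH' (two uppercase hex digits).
After byte 1 (0xBD): reg=0x3A
After byte 2 (0xCB): reg=0xD9
After byte 3 (0xAD): reg=0x4B
After byte 4 (0x4C): reg=0x15

Answer: 0x15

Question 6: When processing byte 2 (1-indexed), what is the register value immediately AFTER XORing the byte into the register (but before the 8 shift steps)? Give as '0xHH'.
Answer: 0xF1

Derivation:
Register before byte 2: 0x3A
Byte 2: 0xCB
0x3A XOR 0xCB = 0xF1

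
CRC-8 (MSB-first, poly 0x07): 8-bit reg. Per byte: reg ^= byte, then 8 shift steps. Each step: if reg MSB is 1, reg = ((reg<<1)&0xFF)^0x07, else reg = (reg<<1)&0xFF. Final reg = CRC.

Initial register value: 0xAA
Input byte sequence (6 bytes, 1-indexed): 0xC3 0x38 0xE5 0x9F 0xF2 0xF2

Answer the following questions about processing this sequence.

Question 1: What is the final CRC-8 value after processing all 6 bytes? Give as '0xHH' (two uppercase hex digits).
After byte 1 (0xC3): reg=0x18
After byte 2 (0x38): reg=0xE0
After byte 3 (0xE5): reg=0x1B
After byte 4 (0x9F): reg=0x95
After byte 5 (0xF2): reg=0x32
After byte 6 (0xF2): reg=0x4E

Answer: 0x4E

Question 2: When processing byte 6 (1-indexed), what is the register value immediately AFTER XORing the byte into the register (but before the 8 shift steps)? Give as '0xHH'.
Register before byte 6: 0x32
Byte 6: 0xF2
0x32 XOR 0xF2 = 0xC0

Answer: 0xC0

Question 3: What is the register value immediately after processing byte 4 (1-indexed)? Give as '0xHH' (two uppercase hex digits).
After byte 1 (0xC3): reg=0x18
After byte 2 (0x38): reg=0xE0
After byte 3 (0xE5): reg=0x1B
After byte 4 (0x9F): reg=0x95

Answer: 0x95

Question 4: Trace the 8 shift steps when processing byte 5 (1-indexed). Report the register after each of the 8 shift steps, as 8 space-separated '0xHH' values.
Answer: 0xCE 0x9B 0x31 0x62 0xC4 0x8F 0x19 0x32

Derivation:
After byte 1 (0xC3): reg=0x18
After byte 2 (0x38): reg=0xE0
After byte 3 (0xE5): reg=0x1B
After byte 4 (0x9F): reg=0x95
Register before byte 5: 0x95
After XOR with byte 0xF2: 0x67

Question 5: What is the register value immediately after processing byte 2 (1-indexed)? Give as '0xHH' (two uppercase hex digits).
After byte 1 (0xC3): reg=0x18
After byte 2 (0x38): reg=0xE0

Answer: 0xE0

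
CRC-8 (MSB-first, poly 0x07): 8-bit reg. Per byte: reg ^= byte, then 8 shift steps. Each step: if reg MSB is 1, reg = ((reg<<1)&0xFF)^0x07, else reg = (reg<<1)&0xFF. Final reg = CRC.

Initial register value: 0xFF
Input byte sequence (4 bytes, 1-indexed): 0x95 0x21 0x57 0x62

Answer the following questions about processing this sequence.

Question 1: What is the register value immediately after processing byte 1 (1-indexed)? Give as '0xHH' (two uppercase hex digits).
After byte 1 (0x95): reg=0x11

Answer: 0x11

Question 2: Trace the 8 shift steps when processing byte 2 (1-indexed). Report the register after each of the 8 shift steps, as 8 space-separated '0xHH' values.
Answer: 0x60 0xC0 0x87 0x09 0x12 0x24 0x48 0x90

Derivation:
After byte 1 (0x95): reg=0x11
Register before byte 2: 0x11
After XOR with byte 0x21: 0x30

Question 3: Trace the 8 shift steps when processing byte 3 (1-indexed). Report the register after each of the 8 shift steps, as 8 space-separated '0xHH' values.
After byte 1 (0x95): reg=0x11
After byte 2 (0x21): reg=0x90
Register before byte 3: 0x90
After XOR with byte 0x57: 0xC7

Answer: 0x89 0x15 0x2A 0x54 0xA8 0x57 0xAE 0x5B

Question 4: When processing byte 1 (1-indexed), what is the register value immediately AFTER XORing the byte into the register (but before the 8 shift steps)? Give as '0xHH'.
Register before byte 1: 0xFF
Byte 1: 0x95
0xFF XOR 0x95 = 0x6A

Answer: 0x6A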